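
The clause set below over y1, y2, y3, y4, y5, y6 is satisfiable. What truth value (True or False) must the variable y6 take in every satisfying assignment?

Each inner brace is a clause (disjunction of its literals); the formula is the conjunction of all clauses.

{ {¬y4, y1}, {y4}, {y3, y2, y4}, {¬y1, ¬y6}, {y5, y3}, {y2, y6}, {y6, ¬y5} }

False

Suppose y6 = True.
Unit clause (y4) forces y4 = True.
Unit clause (y1) forces y1 = True.
That conflicts with the unit clause (¬y1).
So every satisfying assignment has y6 = False.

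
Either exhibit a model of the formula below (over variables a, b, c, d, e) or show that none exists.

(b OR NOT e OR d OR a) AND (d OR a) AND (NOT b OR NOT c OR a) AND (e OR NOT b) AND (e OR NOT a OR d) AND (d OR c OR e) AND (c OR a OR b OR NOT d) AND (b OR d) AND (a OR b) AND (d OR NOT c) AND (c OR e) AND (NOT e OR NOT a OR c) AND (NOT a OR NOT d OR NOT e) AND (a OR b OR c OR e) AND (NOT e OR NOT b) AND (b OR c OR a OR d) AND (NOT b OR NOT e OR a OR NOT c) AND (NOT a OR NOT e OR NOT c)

a ↦ true; b ↦ false; c ↦ true; d ↦ true; e ↦ false

Branch on d: set d = true.
Branch on e: set e = false.
Unit clause (NOT b) forces b = false.
Unit clause (a) forces a = true.
Unit clause (c) forces c = true.
All clauses are satisfied.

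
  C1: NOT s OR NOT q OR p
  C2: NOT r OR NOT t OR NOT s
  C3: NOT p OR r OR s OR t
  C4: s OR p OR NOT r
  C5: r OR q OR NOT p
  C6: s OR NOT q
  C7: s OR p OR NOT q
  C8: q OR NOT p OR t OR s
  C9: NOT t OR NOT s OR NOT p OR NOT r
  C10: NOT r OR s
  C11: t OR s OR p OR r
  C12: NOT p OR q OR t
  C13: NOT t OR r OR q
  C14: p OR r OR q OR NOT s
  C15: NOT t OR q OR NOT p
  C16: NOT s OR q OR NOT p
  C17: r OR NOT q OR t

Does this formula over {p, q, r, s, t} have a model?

Branch on s: set s = true.
Branch on q: set q = true.
Unit clause (p) forces p = true.
Branch on r: set r = false.
Unit clause (t) forces t = true.
All clauses are satisfied.
A satisfying assignment: p ↦ true, q ↦ true, r ↦ false, s ↦ true, t ↦ true.

Yes, satisfiable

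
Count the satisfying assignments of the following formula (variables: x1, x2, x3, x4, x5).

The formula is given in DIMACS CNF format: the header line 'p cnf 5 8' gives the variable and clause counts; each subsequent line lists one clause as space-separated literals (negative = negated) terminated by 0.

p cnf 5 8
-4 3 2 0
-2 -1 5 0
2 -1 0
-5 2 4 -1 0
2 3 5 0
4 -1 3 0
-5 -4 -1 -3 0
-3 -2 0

There are 2^5 = 32 truth assignments over (x1, x2, x3, x4, x5).
Split on x4. With x4 = True, the clauses containing x4 are satisfied and ¬x4 drops from the rest; 5 of the 2^4 = 16 assignments to the other variables satisfy what remains.
With x4 = False, by the same count on the reduced clause set, 5 assignments work.
(One model: x1=F, x2=F, x3=F, x4=F, x5=T.)
Total: 5 + 5 = 10.

10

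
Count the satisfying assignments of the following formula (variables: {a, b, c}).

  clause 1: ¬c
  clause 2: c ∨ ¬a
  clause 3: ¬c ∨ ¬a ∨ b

2

There are 2^3 = 8 truth assignments over (a, b, c).
Check each against the 3 clauses (columns in the order a, b, c):
  F F F  ✓ satisfies all
  F F T  ✗ fails (¬c)
  F T F  ✓ satisfies all
  F T T  ✗ fails (¬c)
  T F F  ✗ fails (c ∨ ¬a)
  T F T  ✗ fails (¬c)
  T T F  ✗ fails (c ∨ ¬a)
  T T T  ✗ fails (¬c)
2 of the 8 rows are models.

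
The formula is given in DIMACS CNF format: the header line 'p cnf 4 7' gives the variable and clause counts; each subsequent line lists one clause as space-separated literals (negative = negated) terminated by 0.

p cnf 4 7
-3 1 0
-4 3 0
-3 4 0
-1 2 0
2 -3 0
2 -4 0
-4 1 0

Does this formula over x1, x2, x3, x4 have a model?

Suppose x3 = False.
Unit clause (¬x4) forces x4 = False.
Suppose x1 = False.
All clauses hold; x2 can take either value.
A satisfying assignment: x1 ↦ False, x2 ↦ True, x3 ↦ False, x4 ↦ False.

Satisfiable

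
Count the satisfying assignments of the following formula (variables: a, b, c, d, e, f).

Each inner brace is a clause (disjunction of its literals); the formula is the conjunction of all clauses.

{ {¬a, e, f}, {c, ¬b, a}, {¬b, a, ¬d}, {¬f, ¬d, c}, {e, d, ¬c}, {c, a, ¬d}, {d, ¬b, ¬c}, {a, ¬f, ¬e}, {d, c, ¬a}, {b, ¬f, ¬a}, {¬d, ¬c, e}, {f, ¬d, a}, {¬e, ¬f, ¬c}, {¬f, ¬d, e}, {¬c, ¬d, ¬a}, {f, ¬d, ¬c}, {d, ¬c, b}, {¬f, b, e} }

4

There are 2^6 = 64 truth assignments over (a, b, c, d, e, f).
Split on f. With f = True, the clauses containing f are satisfied and ¬f drops from the rest; 0 of the 2^5 = 32 assignments to the other variables satisfy what remains.
With f = False, by the same count on the reduced clause set, 4 assignments work.
(One model: a=F, b=F, c=F, d=F, e=F, f=F.)
Total: 0 + 4 = 4.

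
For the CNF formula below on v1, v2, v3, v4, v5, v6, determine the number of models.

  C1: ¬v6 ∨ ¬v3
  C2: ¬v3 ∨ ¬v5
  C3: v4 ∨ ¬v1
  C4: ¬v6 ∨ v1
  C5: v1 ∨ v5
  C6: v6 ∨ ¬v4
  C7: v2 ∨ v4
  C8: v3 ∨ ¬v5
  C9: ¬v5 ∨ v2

2

There are 2^6 = 64 truth assignments over (v1, v2, v3, v4, v5, v6).
Split on v3. With v3 = True, the clauses containing v3 are satisfied and ¬v3 drops from the rest; 0 of the 2^5 = 32 assignments to the other variables satisfy what remains.
With v3 = False, by the same count on the reduced clause set, 2 assignments work.
(One model: v1=T, v2=F, v3=F, v4=T, v5=F, v6=T.)
Total: 0 + 2 = 2.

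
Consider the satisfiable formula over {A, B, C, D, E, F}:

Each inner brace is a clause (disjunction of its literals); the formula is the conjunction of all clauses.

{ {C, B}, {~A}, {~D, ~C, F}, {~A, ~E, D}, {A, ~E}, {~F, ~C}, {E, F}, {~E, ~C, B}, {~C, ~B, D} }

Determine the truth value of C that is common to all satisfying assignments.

Suppose C = 1.
The clause (~A) is unit, so A = 0.
The clause (~E) is unit, so E = 0.
The clause (~F) is unit, so F = 0.
That conflicts with the unit clause (F).
So every satisfying assignment has C = False.

False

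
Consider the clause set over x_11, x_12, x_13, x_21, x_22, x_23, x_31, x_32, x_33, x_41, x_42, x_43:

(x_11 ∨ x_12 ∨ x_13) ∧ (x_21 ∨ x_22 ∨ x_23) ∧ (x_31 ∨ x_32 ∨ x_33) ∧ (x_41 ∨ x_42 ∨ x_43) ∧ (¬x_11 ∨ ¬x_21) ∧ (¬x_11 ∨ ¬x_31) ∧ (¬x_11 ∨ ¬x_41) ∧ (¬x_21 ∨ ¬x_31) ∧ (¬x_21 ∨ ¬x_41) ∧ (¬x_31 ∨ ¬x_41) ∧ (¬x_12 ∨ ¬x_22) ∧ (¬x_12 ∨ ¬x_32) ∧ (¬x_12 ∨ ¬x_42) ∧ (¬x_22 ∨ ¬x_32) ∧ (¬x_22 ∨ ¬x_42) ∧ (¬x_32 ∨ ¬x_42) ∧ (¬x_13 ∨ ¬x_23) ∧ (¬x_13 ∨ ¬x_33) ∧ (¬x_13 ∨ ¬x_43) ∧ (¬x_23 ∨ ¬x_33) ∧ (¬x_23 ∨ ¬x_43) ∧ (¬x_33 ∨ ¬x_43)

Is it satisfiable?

No

Case x_11 = False:
Case x_12 = True:
Unit clause (¬x_22) forces x_22 = False.
Unit clause (¬x_32) forces x_32 = False.
Unit clause (¬x_42) forces x_42 = False.
Case x_21 = True:
Unit clause (¬x_31) forces x_31 = False.
Unit clause (x_33) forces x_33 = True.
Unit clause (¬x_41) forces x_41 = False.
Unit clause (x_43) forces x_43 = True.
Now (¬x_43) is unsatisfied and unit — conflict.
So x_21 must be the other value — set x_21 = False.
Unit clause (x_23) forces x_23 = True.
Unit clause (¬x_13) forces x_13 = False.
Unit clause (¬x_33) forces x_33 = False.
Unit clause (x_31) forces x_31 = True.
Unit clause (¬x_41) forces x_41 = False.
Unit clause (x_43) forces x_43 = True.
Now (¬x_43) is unsatisfied and unit — conflict.
Neither x_21 = True nor x_21 = False works.
So x_12 must be the other value — set x_12 = False.
Unit clause (x_13) forces x_13 = True.
Unit clause (¬x_23) forces x_23 = False.
Unit clause (¬x_33) forces x_33 = False.
Unit clause (¬x_43) forces x_43 = False.
Case x_21 = True:
Unit clause (¬x_31) forces x_31 = False.
Unit clause (x_32) forces x_32 = True.
Unit clause (¬x_41) forces x_41 = False.
Unit clause (x_42) forces x_42 = True.
Now (¬x_42) is unsatisfied and unit — conflict.
So x_21 must be the other value — set x_21 = False.
Unit clause (x_22) forces x_22 = True.
Unit clause (¬x_32) forces x_32 = False.
Unit clause (x_31) forces x_31 = True.
Unit clause (¬x_41) forces x_41 = False.
Unit clause (x_42) forces x_42 = True.
Now (¬x_42) is unsatisfied and unit — conflict.
Neither x_21 = True nor x_21 = False works.
Neither x_12 = True nor x_12 = False works.
So x_11 must be the other value — set x_11 = True.
Unit clause (¬x_21) forces x_21 = False.
Unit clause (¬x_31) forces x_31 = False.
Unit clause (¬x_41) forces x_41 = False.
Case x_22 = True:
Unit clause (¬x_12) forces x_12 = False.
Unit clause (¬x_32) forces x_32 = False.
Unit clause (x_33) forces x_33 = True.
Unit clause (¬x_42) forces x_42 = False.
Unit clause (x_43) forces x_43 = True.
Now (¬x_43) is unsatisfied and unit — conflict.
So x_22 must be the other value — set x_22 = False.
Unit clause (x_23) forces x_23 = True.
Unit clause (¬x_13) forces x_13 = False.
Unit clause (¬x_33) forces x_33 = False.
Unit clause (x_32) forces x_32 = True.
Unit clause (¬x_12) forces x_12 = False.
Unit clause (¬x_42) forces x_42 = False.
Unit clause (x_43) forces x_43 = True.
Now (¬x_43) is unsatisfied and unit — conflict.
Neither x_22 = True nor x_22 = False works.
Neither x_11 = True nor x_11 = False works.
No assignment satisfies every clause.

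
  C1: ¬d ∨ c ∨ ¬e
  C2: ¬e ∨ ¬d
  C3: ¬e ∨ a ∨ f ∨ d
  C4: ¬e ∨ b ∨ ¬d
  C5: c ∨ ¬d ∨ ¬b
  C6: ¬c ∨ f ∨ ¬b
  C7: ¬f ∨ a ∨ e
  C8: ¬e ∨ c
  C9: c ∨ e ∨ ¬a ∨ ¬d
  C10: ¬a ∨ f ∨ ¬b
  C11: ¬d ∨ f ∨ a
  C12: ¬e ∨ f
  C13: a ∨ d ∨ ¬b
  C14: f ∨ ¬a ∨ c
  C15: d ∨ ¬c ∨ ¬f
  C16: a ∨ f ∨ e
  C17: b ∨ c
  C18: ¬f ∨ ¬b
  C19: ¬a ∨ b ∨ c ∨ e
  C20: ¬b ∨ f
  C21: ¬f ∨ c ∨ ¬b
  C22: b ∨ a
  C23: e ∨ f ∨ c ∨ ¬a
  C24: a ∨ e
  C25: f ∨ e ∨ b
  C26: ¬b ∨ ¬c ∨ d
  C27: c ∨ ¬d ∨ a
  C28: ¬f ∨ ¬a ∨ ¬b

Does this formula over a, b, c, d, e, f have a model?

Yes, satisfiable

Branch on e: set e = False.
The clause (a) is unit, so a = True.
Branch on c: set c = True.
Branch on f: set f = True.
The clause (d) is unit, so d = True.
The clause (¬b) is unit, so b = False.
This assignment satisfies each clause.
A satisfying assignment: a ↦ True,  b ↦ False,  c ↦ True,  d ↦ True,  e ↦ False,  f ↦ True.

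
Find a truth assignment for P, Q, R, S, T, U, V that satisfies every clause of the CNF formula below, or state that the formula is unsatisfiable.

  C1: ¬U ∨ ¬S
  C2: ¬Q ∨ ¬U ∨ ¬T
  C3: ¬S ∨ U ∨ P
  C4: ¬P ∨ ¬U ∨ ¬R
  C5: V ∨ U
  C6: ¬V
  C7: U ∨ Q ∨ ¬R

Unit clause (¬V) forces V = False.
Unit clause (U) forces U = True.
Unit clause (¬S) forces S = False.
Case Q = False:
Case P = False:
All clauses hold; R, T can take either value.

P: False; Q: False; R: False; S: False; T: True; U: True; V: False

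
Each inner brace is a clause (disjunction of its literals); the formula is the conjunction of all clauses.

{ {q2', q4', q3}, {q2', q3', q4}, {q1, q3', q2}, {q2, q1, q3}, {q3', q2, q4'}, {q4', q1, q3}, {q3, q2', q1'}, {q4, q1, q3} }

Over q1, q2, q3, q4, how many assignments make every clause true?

5

There are 2^4 = 16 truth assignments over (q1, q2, q3, q4).
Split on q4. With q4 = 1, the clauses containing q4 are satisfied and q4' drops from the rest; 3 of the 2^3 = 8 assignments to the other variables satisfy what remains.
With q4 = 0, by the same count on the reduced clause set, 2 assignments work.
(One model: q1=F, q2=T, q3=T, q4=T.)
Total: 3 + 2 = 5.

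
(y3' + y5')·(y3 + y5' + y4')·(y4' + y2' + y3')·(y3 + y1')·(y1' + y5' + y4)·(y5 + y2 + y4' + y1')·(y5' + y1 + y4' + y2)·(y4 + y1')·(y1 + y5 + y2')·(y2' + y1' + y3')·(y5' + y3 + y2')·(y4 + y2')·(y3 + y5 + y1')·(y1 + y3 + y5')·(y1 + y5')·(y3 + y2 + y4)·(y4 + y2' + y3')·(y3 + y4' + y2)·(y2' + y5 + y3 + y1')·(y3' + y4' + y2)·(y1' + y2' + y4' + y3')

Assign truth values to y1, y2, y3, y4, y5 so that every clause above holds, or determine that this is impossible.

y1=0,  y2=0,  y3=1,  y4=0,  y5=0

Try y3 = 1.
Unit clause (y5') forces y5 = 0.
Try y4 = 0.
Unit clause (y1') forces y1 = 0.
Unit clause (y2') forces y2 = 0.
All clauses are satisfied.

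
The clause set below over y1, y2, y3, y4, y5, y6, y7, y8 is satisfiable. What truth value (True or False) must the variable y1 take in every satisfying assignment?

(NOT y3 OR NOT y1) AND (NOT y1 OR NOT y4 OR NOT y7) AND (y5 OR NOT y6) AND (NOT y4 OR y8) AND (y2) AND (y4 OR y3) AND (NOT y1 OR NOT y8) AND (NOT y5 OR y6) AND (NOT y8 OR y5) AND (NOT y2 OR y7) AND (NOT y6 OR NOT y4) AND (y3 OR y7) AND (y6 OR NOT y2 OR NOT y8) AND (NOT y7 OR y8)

False

Suppose y1 = true.
(NOT y3) alone gives y3 = false.
(y2) alone gives y2 = true.
(y4) alone gives y4 = true.
(NOT y7) alone gives y7 = false.
Now (y7) is unsatisfied and unit — conflict.
So every satisfying assignment has y1 = False.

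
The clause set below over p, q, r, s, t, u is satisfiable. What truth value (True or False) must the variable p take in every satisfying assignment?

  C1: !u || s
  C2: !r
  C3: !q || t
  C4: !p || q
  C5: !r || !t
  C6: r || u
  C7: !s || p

True

Suppose p = false.
Unit clause (!r) forces r = false.
Unit clause (u) forces u = true.
Unit clause (s) forces s = true.
But (!s) is also a unit clause — contradiction.
So every satisfying assignment has p = True.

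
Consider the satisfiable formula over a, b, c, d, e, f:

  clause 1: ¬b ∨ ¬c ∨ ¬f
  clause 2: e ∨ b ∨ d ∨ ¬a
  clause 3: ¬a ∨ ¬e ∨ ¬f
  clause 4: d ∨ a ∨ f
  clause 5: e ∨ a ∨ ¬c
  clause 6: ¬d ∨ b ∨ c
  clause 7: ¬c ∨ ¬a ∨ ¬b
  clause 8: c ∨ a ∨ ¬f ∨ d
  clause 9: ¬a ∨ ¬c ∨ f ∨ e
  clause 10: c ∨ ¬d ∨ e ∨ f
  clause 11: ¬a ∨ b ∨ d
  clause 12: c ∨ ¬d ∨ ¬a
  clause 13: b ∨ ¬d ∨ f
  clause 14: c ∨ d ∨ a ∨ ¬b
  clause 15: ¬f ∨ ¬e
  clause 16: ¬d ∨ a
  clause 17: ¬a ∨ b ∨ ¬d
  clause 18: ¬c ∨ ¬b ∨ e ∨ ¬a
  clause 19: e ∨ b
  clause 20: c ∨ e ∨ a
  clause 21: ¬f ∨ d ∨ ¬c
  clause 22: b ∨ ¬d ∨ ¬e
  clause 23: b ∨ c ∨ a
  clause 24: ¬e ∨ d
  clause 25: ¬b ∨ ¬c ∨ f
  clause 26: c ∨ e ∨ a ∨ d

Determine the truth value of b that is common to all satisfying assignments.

Suppose b = False.
The clause (e) is unit, so e = True.
The clause (¬f) is unit, so f = False.
The clause (¬d) is unit, so d = False.
But (d) is also a unit clause — contradiction.
So every satisfying assignment has b = True.

True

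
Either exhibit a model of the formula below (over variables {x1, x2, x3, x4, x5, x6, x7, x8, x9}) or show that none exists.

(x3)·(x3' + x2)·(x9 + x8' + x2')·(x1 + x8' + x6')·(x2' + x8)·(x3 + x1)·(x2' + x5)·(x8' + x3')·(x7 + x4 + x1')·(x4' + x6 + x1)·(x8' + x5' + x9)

UNSATISFIABLE

Unit clause (x3) forces x3 = 1.
Unit clause (x2) forces x2 = 1.
Unit clause (x8) forces x8 = 1.
But (x8') is also a unit clause — contradiction.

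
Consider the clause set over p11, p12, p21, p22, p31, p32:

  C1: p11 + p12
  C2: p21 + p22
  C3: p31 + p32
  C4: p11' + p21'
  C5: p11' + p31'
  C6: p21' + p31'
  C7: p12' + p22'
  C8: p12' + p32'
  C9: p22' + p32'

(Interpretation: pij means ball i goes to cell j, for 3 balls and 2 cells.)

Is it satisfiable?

Try p11 = 1.
Unit clause (p21') forces p21 = 0.
Unit clause (p22) forces p22 = 1.
Unit clause (p31') forces p31 = 0.
Unit clause (p32) forces p32 = 1.
But (p32') is also a unit clause — contradiction.
Undo p11 and try p11 = 0.
Unit clause (p12) forces p12 = 1.
Unit clause (p22') forces p22 = 0.
Unit clause (p21) forces p21 = 1.
Unit clause (p31') forces p31 = 0.
Unit clause (p32) forces p32 = 1.
But (p32') is also a unit clause — contradiction.
Neither p11 = 1 nor p11 = 0 works.
No assignment satisfies every clause.

Unsatisfiable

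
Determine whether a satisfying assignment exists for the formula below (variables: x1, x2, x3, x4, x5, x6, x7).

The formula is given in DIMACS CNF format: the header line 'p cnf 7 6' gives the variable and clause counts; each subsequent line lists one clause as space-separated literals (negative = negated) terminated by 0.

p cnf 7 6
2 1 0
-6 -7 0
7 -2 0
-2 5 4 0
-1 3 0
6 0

Yes

(x6) alone gives x6 = True.
(¬x7) alone gives x7 = False.
(¬x2) alone gives x2 = False.
(x1) alone gives x1 = True.
(x3) alone gives x3 = True.
All clauses hold; x4, x5 can take either value.
A satisfying assignment: x1=True; x2=False; x3=True; x4=True; x5=False; x6=True; x7=False.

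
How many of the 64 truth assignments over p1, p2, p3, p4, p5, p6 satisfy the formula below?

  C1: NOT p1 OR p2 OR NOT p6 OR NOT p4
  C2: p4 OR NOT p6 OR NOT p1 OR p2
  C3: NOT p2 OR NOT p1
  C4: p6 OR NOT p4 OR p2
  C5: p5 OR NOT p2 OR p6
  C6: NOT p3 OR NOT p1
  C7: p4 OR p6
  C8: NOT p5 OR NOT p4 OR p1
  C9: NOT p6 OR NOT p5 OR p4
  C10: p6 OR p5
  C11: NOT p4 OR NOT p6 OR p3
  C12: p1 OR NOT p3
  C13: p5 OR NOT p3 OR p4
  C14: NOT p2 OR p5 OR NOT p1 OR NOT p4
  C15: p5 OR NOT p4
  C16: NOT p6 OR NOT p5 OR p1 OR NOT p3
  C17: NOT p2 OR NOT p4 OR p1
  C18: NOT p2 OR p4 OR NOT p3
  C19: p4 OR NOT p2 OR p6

There are 2^6 = 64 truth assignments over (p1, p2, p3, p4, p5, p6).
Split on p4. With p4 = true, the clauses containing p4 are satisfied and NOT p4 drops from the rest; 0 of the 2^5 = 32 assignments to the other variables satisfy what remains.
With p4 = false, by the same count on the reduced clause set, 2 assignments work.
Total: 0 + 2 = 2.

2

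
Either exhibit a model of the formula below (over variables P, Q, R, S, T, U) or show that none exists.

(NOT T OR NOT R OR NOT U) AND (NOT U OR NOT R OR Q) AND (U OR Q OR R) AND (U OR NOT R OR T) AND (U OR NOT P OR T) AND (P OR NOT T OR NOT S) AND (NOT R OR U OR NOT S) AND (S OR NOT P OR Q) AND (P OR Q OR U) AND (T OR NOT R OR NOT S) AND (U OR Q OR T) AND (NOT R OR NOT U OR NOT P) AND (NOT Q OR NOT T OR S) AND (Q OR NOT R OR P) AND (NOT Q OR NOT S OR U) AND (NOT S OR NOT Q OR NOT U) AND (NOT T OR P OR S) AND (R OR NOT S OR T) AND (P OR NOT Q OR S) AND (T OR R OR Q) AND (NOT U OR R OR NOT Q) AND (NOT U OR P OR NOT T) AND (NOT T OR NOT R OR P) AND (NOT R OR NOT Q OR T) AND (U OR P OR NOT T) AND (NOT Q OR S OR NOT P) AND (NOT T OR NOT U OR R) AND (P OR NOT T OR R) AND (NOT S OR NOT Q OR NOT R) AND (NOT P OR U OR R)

UNSATISFIABLE

Branch on T: set T = false.
Branch on U: set U = true.
Branch on R: set R = false.
(NOT S) alone gives S = false.
(Q) alone gives Q = true.
That conflicts with the unit clause (NOT Q).
Backtrack on R: now try R = true.
(Q) alone gives Q = true.
That conflicts with the unit clause (NOT Q).
Both values of R lead to a conflict.
Backtrack on U: now try U = false.
(NOT R) alone gives R = false.
(Q) alone gives Q = true.
(NOT P) alone gives P = false.
(NOT S) alone gives S = false.
That conflicts with the unit clause (S).
Both values of U lead to a conflict.
Backtrack on T: now try T = true.
Branch on R: set R = false.
(NOT U) alone gives U = false.
(Q) alone gives Q = true.
(S) alone gives S = true.
That conflicts with the unit clause (NOT S).
Backtrack on R: now try R = true.
(NOT U) alone gives U = false.
(NOT S) alone gives S = false.
(NOT Q) alone gives Q = false.
(NOT P) alone gives P = false.
That conflicts with the unit clause (P).
Both values of R lead to a conflict.
Both values of T lead to a conflict.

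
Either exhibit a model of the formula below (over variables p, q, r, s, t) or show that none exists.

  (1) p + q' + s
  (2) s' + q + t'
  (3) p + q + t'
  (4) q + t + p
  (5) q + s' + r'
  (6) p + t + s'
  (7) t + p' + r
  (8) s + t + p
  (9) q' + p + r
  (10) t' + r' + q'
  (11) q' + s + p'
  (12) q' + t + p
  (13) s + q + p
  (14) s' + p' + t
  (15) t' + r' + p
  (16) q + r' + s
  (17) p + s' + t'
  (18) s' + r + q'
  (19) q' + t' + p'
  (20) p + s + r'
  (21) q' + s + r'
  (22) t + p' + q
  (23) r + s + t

Try p = 1.
Try t = 1.
(q') alone gives q = 0.
(s') alone gives s = 0.
(r') alone gives r = 0.
This assignment satisfies each clause.

p ↦ 1,  q ↦ 0,  r ↦ 0,  s ↦ 0,  t ↦ 1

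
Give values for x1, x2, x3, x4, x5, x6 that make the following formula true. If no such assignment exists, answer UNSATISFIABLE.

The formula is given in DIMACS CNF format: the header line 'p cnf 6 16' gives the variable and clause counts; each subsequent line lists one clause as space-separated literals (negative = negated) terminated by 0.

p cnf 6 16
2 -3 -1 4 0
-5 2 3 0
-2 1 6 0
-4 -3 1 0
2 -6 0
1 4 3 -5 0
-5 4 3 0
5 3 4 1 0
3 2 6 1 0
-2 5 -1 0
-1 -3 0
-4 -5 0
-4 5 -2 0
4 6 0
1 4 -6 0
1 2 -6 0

Try x2 = False.
Unit clause (¬x6) forces x6 = False.
Unit clause (x4) forces x4 = True.
Unit clause (¬x5) forces x5 = False.
Try x3 = False.
Unit clause (x1) forces x1 = True.
This assignment satisfies each clause.

x1: True,  x2: False,  x3: False,  x4: True,  x5: False,  x6: False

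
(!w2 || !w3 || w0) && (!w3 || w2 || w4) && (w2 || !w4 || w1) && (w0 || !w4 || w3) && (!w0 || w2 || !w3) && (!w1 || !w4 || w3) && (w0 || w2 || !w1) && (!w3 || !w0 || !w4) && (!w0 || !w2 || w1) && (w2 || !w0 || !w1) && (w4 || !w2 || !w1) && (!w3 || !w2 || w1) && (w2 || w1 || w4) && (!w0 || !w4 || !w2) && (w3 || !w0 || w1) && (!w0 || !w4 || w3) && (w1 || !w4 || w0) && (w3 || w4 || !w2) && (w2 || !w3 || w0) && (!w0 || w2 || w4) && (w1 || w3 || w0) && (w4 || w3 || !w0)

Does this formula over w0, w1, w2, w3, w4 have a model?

Suppose w2 = false.
Suppose w3 = false.
Suppose w4 = false.
(w1) alone gives w1 = true.
(w0) alone gives w0 = true.
Now (!w0) is unsatisfied and unit — conflict.
That branch fails; take w4 = true instead.
(w1) alone gives w1 = true.
Now (!w1) is unsatisfied and unit — conflict.
Neither w4 = true nor w4 = false works.
That branch fails; take w3 = true instead.
(w4) alone gives w4 = true.
(w1) alone gives w1 = true.
(!w0) alone gives w0 = false.
Now (w0) is unsatisfied and unit — conflict.
Neither w3 = true nor w3 = false works.
That branch fails; take w2 = true instead.
Suppose w3 = false.
(w4) alone gives w4 = true.
(w0) alone gives w0 = true.
Now (!w0) is unsatisfied and unit — conflict.
That branch fails; take w3 = true instead.
(w0) alone gives w0 = true.
(!w4) alone gives w4 = false.
(w1) alone gives w1 = true.
Now (!w1) is unsatisfied and unit — conflict.
Neither w3 = true nor w3 = false works.
Neither w2 = true nor w2 = false works.
No assignment satisfies every clause.

No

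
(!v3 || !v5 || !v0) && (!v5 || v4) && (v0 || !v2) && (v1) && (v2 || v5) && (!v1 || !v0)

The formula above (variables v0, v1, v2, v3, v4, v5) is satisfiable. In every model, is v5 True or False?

Suppose v5 = false.
Unit clause (v1) forces v1 = true.
Unit clause (v2) forces v2 = true.
Unit clause (v0) forces v0 = true.
Now (!v0) is unsatisfied and unit — conflict.
So every satisfying assignment has v5 = True.

True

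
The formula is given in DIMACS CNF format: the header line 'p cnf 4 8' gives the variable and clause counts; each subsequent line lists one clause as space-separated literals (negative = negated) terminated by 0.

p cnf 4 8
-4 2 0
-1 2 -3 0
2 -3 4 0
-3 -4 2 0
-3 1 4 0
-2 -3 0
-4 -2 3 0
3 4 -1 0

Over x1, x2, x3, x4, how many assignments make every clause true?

There are 2^4 = 16 truth assignments over (x1, x2, x3, x4).
Check each against the 8 clauses (columns in the order x1, x2, x3, x4):
  F F F F  ✓ satisfies all
  F F F T  ✗ fails (¬x4 ∨ x2)
  F F T F  ✗ fails (x2 ∨ ¬x3 ∨ x4)
  F F T T  ✗ fails (¬x4 ∨ x2)
  F T F F  ✓ satisfies all
  F T F T  ✗ fails (¬x4 ∨ ¬x2 ∨ x3)
  F T T F  ✗ fails (¬x3 ∨ x1 ∨ x4)
  F T T T  ✗ fails (¬x2 ∨ ¬x3)
  T F F F  ✗ fails (x3 ∨ x4 ∨ ¬x1)
  T F F T  ✗ fails (¬x4 ∨ x2)
  T F T F  ✗ fails (¬x1 ∨ x2 ∨ ¬x3)
  T F T T  ✗ fails (¬x4 ∨ x2)
  T T F F  ✗ fails (x3 ∨ x4 ∨ ¬x1)
  T T F T  ✗ fails (¬x4 ∨ ¬x2 ∨ x3)
  T T T F  ✗ fails (¬x2 ∨ ¬x3)
  T T T T  ✗ fails (¬x2 ∨ ¬x3)
2 of the 16 rows are models.

2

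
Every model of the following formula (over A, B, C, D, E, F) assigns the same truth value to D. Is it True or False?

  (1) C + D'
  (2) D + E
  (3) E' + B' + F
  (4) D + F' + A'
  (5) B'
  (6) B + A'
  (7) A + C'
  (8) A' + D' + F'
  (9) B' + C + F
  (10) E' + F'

Suppose D = 1.
From the singleton clause (C), C = 1.
From the singleton clause (B'), B = 0.
From the singleton clause (A'), A = 0.
Now (A) is unsatisfied and unit — conflict.
So every satisfying assignment has D = False.

False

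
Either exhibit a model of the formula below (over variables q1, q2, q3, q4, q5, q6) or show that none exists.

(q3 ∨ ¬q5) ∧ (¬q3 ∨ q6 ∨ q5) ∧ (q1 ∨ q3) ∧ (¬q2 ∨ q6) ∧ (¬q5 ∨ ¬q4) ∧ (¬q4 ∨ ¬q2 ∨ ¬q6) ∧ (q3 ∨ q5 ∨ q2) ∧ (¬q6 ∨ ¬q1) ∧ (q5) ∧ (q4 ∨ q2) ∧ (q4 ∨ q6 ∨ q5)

(q5) alone gives q5 = True.
(q3) alone gives q3 = True.
(¬q4) alone gives q4 = False.
(q2) alone gives q2 = True.
(q6) alone gives q6 = True.
(¬q1) alone gives q1 = False.
This assignment satisfies each clause.

q1 ↦ False,  q2 ↦ True,  q3 ↦ True,  q4 ↦ False,  q5 ↦ True,  q6 ↦ True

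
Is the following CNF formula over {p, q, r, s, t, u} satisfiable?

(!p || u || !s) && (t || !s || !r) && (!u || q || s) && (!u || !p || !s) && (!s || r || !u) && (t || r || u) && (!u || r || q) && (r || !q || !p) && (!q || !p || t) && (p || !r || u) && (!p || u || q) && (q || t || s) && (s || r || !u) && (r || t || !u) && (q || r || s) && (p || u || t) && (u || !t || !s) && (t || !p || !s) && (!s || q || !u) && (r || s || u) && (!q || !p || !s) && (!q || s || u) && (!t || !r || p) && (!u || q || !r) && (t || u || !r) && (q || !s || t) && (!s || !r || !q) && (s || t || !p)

Suppose p = false.
Suppose r = true.
Unit clause (u) forces u = true.
Unit clause (!t) forces t = false.
Unit clause (!s) forces s = false.
Unit clause (q) forces q = true.
This assignment satisfies each clause.
A satisfying assignment: p: false,  q: true,  r: true,  s: false,  t: false,  u: true.

Yes, satisfiable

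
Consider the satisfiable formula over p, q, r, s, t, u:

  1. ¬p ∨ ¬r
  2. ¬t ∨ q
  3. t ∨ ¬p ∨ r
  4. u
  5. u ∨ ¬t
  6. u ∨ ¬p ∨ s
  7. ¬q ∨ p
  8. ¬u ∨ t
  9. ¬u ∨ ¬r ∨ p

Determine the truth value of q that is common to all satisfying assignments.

Suppose q = False.
From the singleton clause (¬t), t = False.
From the singleton clause (u), u = True.
That conflicts with the unit clause (¬u).
So every satisfying assignment has q = True.

True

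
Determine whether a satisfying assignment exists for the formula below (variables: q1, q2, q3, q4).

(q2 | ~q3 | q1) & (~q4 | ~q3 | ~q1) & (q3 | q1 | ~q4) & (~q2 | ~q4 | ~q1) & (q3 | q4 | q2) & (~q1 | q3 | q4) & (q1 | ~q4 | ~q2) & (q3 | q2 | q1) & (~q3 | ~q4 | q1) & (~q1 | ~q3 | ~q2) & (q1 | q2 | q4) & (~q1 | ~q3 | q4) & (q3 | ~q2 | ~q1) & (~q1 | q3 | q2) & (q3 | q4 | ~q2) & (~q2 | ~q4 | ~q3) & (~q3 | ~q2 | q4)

No, unsatisfiable

Case q2 = 1:
Case q4 = 0:
(q3) alone gives q3 = 1.
Now (~q3) is unsatisfied and unit — conflict.
Backtrack on q4: now try q4 = 1.
(~q1) alone gives q1 = 0.
Now (q1) is unsatisfied and unit — conflict.
Both values of q4 lead to a conflict.
Backtrack on q2: now try q2 = 0.
Case q3 = 0:
(q4) alone gives q4 = 1.
(q1) alone gives q1 = 1.
Now (~q1) is unsatisfied and unit — conflict.
Backtrack on q3: now try q3 = 1.
(q1) alone gives q1 = 1.
(~q4) alone gives q4 = 0.
Now (q4) is unsatisfied and unit — conflict.
Both values of q3 lead to a conflict.
Both values of q2 lead to a conflict.
No assignment satisfies every clause.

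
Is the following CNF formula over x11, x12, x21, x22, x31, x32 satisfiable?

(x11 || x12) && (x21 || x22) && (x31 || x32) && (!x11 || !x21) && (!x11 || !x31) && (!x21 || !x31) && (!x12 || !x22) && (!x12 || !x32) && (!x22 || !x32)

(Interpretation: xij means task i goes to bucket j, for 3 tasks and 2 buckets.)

Try x11 = true.
The clause (!x21) is unit, so x21 = false.
The clause (x22) is unit, so x22 = true.
The clause (!x31) is unit, so x31 = false.
The clause (x32) is unit, so x32 = true.
But (!x32) is also a unit clause — contradiction.
So x11 must be the other value — set x11 = false.
The clause (x12) is unit, so x12 = true.
The clause (!x22) is unit, so x22 = false.
The clause (x21) is unit, so x21 = true.
The clause (!x31) is unit, so x31 = false.
The clause (x32) is unit, so x32 = true.
But (!x32) is also a unit clause — contradiction.
Neither x11 = true nor x11 = false works.
No assignment satisfies every clause.

No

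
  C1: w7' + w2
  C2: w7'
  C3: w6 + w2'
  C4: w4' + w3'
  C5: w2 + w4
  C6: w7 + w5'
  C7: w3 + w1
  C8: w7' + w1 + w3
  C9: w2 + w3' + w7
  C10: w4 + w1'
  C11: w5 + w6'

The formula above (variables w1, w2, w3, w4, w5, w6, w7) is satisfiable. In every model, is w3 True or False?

False

Suppose w3 = 1.
Unit clause (w7') forces w7 = 0.
Unit clause (w4') forces w4 = 0.
Unit clause (w2) forces w2 = 1.
Unit clause (w6) forces w6 = 1.
Unit clause (w5') forces w5 = 0.
Now (w5) is unsatisfied and unit — conflict.
So every satisfying assignment has w3 = False.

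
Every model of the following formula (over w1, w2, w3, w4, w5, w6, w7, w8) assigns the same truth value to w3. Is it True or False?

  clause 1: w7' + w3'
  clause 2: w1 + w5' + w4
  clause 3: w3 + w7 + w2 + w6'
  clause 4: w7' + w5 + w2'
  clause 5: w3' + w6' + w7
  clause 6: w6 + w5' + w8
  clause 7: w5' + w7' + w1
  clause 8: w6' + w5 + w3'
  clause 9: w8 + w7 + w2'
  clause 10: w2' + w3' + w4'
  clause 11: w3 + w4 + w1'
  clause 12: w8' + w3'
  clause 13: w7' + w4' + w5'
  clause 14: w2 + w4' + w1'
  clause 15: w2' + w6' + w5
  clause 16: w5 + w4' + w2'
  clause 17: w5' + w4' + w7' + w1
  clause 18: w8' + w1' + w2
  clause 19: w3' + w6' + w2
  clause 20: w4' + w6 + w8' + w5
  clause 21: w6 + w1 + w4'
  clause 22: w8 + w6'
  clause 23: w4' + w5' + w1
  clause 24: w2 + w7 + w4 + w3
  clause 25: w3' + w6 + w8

Suppose w3 = 1.
From the singleton clause (w7'), w7 = 0.
From the singleton clause (w6'), w6 = 0.
From the singleton clause (w8'), w8 = 0.
Now (w8) is unsatisfied and unit — conflict.
So every satisfying assignment has w3 = False.

False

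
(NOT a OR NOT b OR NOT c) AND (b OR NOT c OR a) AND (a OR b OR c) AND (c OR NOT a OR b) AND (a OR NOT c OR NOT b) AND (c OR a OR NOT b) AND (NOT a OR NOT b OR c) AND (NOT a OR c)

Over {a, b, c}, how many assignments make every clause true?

There are 2^3 = 8 truth assignments over (a, b, c).
Check each against the 8 clauses (columns in the order a, b, c):
  F F F  ✗ fails (a OR b OR c)
  F F T  ✗ fails (b OR NOT c OR a)
  F T F  ✗ fails (c OR a OR NOT b)
  F T T  ✗ fails (a OR NOT c OR NOT b)
  T F F  ✗ fails (c OR NOT a OR b)
  T F T  ✓ satisfies all
  T T F  ✗ fails (NOT a OR NOT b OR c)
  T T T  ✗ fails (NOT a OR NOT b OR NOT c)
1 of the 8 rows is a model.

1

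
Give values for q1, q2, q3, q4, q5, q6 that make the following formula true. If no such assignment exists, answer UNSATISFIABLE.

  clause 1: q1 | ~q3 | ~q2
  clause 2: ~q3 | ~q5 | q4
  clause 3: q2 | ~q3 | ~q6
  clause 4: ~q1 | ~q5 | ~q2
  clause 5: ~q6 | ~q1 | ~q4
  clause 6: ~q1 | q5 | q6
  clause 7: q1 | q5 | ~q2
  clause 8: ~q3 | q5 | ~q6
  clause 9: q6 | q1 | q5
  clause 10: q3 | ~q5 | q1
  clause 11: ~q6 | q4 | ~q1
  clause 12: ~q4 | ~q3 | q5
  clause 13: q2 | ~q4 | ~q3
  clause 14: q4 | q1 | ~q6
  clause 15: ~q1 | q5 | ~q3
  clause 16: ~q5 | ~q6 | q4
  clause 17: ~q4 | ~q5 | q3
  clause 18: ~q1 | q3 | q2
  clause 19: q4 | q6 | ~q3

q1 ↦ 0,  q2 ↦ 0,  q3 ↦ 0,  q4 ↦ 1,  q5 ↦ 0,  q6 ↦ 1

Branch on q1: set q1 = 0.
Branch on q3: set q3 = 0.
(~q5) alone gives q5 = 0.
(~q2) alone gives q2 = 0.
(q6) alone gives q6 = 1.
(q4) alone gives q4 = 1.
All clauses are satisfied.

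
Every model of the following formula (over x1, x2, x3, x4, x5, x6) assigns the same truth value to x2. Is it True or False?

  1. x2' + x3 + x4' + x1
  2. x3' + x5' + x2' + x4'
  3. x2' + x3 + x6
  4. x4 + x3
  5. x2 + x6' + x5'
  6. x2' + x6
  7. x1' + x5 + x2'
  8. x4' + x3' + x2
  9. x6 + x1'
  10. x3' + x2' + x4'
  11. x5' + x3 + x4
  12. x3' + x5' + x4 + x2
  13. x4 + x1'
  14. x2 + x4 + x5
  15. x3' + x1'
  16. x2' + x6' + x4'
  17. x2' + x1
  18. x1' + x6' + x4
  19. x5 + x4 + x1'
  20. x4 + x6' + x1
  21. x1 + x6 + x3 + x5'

Suppose x2 = 1.
Unit clause (x6) forces x6 = 1.
Unit clause (x4') forces x4 = 0.
Unit clause (x3) forces x3 = 1.
Unit clause (x1') forces x1 = 0.
Now (x1) is unsatisfied and unit — conflict.
So every satisfying assignment has x2 = False.

False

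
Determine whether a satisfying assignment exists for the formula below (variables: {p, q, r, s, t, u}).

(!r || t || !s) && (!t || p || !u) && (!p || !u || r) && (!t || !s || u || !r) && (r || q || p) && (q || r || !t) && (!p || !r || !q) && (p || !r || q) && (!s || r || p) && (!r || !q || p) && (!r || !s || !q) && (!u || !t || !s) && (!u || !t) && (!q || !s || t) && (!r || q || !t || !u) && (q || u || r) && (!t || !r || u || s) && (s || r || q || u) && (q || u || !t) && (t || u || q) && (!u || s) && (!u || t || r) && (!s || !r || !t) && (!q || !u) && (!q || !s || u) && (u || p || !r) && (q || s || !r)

Suppose u = false.
Suppose q = true.
From the singleton clause (!s), s = false.
Suppose p = false.
From the singleton clause (!r), r = false.
Every clause is now satisfied; t is unconstrained.
A satisfying assignment: p ↦ false; q ↦ true; r ↦ false; s ↦ false; t ↦ true; u ↦ false.

Yes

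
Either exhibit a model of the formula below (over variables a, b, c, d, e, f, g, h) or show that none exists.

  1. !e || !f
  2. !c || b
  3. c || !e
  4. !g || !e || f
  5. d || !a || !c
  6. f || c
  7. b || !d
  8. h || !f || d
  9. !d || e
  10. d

a: false; b: true; c: true; d: true; e: true; f: false; g: false; h: true

The clause (d) is unit, so d = true.
The clause (b) is unit, so b = true.
The clause (e) is unit, so e = true.
The clause (!f) is unit, so f = false.
The clause (c) is unit, so c = true.
The clause (!g) is unit, so g = false.
Every clause is now satisfied; a, h are unconstrained.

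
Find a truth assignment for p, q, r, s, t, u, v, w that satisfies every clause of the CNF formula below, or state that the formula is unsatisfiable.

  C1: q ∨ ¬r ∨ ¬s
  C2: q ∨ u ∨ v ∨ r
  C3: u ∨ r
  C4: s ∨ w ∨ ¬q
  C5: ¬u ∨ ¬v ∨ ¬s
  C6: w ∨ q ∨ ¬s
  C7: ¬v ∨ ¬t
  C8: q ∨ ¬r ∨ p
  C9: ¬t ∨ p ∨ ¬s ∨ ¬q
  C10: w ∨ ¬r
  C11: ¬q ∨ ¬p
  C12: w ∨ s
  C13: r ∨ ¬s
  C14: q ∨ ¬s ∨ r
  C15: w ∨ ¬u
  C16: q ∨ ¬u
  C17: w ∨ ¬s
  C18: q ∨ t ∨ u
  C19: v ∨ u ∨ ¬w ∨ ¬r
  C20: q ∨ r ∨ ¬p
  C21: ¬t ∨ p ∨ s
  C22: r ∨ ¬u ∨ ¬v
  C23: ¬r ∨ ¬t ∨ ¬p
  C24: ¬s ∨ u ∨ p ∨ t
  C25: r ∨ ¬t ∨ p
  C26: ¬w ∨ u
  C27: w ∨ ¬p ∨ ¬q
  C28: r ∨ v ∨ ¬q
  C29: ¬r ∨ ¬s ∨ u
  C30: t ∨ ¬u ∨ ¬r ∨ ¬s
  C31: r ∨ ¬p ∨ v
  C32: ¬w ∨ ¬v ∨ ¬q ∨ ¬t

p: False; q: True; r: True; s: False; t: False; u: True; v: False; w: True

Case u = True:
(w) alone gives w = True.
(q) alone gives q = True.
(¬p) alone gives p = False.
Case v = False:
(r) alone gives r = True.
Case t = False:
(¬s) alone gives s = False.
All clauses are satisfied.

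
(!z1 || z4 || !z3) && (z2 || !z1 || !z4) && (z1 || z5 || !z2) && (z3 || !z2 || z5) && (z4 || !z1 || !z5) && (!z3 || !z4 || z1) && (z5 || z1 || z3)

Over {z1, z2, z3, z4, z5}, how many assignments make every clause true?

There are 2^5 = 32 truth assignments over (z1, z2, z3, z4, z5).
Split on z5. With z5 = true, the clauses containing z5 are satisfied and !z5 drops from the rest; 8 of the 2^4 = 16 assignments to the other variables satisfy what remains.
With z5 = false, by the same count on the reduced clause set, 3 assignments work.
(One model: z1=F, z2=F, z3=F, z4=F, z5=T.)
Total: 8 + 3 = 11.

11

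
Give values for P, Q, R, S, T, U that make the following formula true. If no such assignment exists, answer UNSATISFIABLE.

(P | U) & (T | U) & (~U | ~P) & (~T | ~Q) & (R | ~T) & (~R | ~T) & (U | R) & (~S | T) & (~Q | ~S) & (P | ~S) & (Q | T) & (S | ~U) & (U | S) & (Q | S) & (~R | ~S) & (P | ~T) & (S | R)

UNSATISFIABLE

Try P = 1.
Unit clause (~U) forces U = 0.
Unit clause (T) forces T = 1.
Unit clause (~Q) forces Q = 0.
Unit clause (R) forces R = 1.
Now (~R) is unsatisfied and unit — conflict.
Undo P and try P = 0.
Unit clause (U) forces U = 1.
Unit clause (~S) forces S = 0.
Now (S) is unsatisfied and unit — conflict.
Both values of P lead to a conflict.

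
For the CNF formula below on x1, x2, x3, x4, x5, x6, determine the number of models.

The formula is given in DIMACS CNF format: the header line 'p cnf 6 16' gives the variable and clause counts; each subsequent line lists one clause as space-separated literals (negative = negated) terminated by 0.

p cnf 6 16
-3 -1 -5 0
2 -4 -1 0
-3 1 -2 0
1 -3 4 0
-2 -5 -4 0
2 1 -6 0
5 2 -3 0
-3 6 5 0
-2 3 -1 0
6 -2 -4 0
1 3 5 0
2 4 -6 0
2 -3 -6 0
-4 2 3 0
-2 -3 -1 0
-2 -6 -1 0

6

There are 2^6 = 64 truth assignments over (x1, x2, x3, x4, x5, x6).
Split on x2. With x2 = True, the clauses containing x2 are satisfied and ¬x2 drops from the rest; 2 of the 2^5 = 32 assignments to the other variables satisfy what remains.
With x2 = False, by the same count on the reduced clause set, 4 assignments work.
(One model: x1=F, x2=F, x3=F, x4=F, x5=T, x6=F.)
Total: 2 + 4 = 6.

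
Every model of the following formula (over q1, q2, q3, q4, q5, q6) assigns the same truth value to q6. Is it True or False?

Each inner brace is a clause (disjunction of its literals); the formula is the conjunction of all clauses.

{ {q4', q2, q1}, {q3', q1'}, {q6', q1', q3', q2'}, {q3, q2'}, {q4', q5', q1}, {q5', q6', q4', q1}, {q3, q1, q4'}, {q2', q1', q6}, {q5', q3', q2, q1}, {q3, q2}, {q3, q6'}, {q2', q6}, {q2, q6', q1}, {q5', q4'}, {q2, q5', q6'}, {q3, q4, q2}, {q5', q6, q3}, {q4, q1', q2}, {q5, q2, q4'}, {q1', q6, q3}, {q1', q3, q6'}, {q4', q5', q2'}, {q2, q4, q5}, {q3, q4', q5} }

True

Suppose q6 = 0.
The clause (q2') is unit, so q2 = 0.
The clause (q3) is unit, so q3 = 1.
The clause (q1') is unit, so q1 = 0.
The clause (q4') is unit, so q4 = 0.
The clause (q5') is unit, so q5 = 0.
Now (q5) is unsatisfied and unit — conflict.
So every satisfying assignment has q6 = True.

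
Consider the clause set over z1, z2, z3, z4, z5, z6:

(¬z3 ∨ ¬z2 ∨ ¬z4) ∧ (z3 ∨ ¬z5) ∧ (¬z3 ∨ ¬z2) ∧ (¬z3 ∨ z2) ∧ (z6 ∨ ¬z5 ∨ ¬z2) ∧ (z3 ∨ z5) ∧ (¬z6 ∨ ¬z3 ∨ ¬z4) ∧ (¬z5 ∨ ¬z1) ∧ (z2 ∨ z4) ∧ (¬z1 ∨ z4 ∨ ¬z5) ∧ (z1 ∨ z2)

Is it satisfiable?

Case z3 = True:
The clause (¬z2) is unit, so z2 = False.
But (z2) is also a unit clause — contradiction.
So z3 must be the other value — set z3 = False.
The clause (¬z5) is unit, so z5 = False.
But (z5) is also a unit clause — contradiction.
Neither z3 = True nor z3 = False works.
No assignment satisfies every clause.

No, unsatisfiable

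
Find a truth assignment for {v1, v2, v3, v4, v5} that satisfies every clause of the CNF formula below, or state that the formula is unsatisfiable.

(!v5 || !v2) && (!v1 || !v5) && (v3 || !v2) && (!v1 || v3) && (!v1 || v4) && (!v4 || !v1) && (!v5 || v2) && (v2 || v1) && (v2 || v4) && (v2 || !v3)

Try v5 = false.
Try v3 = true.
(v2) alone gives v2 = true.
Try v1 = false.
Every clause is now satisfied; v4 is unconstrained.

v1: false; v2: true; v3: true; v4: true; v5: false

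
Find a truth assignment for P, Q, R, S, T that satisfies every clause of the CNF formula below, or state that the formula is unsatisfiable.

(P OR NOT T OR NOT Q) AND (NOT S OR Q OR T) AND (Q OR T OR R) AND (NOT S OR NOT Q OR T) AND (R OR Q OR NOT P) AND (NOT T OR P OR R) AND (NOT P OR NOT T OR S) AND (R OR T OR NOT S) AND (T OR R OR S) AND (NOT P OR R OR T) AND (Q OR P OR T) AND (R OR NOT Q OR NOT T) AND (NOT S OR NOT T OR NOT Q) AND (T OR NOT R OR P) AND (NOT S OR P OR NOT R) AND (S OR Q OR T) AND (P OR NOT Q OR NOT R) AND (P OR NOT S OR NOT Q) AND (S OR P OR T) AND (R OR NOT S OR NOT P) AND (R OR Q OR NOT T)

P ↦ false,  Q ↦ false,  R ↦ true,  S ↦ false,  T ↦ true

Try P = false.
Try T = true.
The clause (NOT Q) is unit, so Q = false.
The clause (R) is unit, so R = true.
The clause (NOT S) is unit, so S = false.
Every clause now holds.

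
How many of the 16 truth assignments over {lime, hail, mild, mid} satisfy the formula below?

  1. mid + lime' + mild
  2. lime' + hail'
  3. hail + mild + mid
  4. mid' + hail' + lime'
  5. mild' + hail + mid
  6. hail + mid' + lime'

6

There are 2^4 = 16 truth assignments over (lime, hail, mild, mid).
Check each against the 6 clauses (columns in the order lime, hail, mild, mid):
  F F F F  ✗ fails (hail + mild + mid)
  F F F T  ✓ satisfies all
  F F T F  ✗ fails (mild' + hail + mid)
  F F T T  ✓ satisfies all
  F T F F  ✓ satisfies all
  F T F T  ✓ satisfies all
  F T T F  ✓ satisfies all
  F T T T  ✓ satisfies all
  T F F F  ✗ fails (mid + lime' + mild)
  T F F T  ✗ fails (hail + mid' + lime')
  T F T F  ✗ fails (mild' + hail + mid)
  T F T T  ✗ fails (hail + mid' + lime')
  T T F F  ✗ fails (mid + lime' + mild)
  T T F T  ✗ fails (lime' + hail')
  T T T F  ✗ fails (lime' + hail')
  T T T T  ✗ fails (lime' + hail')
6 of the 16 rows are models.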